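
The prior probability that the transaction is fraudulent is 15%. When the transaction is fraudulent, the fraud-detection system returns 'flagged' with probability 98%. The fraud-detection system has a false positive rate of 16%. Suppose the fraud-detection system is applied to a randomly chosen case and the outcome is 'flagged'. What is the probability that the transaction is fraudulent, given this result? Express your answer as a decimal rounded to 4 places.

P(H | E) ≈ 0.5194

Let H be the event that the transaction is fraudulent. P(H) = 0.15, so P(¬H) = 0.85. With E the 'flagged' result, P(E|H) = 0.98 and P(E|¬H) = 0.16.
P(E) = 0.98·0.15 + 0.16·0.85 = 0.14700 + 0.13600 = 0.28300.
By Bayes' theorem, P(H|E) = 0.14700 / 0.28300 = 0.5194.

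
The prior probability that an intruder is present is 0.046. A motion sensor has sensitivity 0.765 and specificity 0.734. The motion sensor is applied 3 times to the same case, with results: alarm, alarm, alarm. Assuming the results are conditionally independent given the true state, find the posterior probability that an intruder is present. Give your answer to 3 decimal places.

Posterior P(H) ≈ 0.534

Let H be the event that an intruder is present; start with P(H) = 0.046. P('alarm'|H) = 0.765, P('alarm'|¬H) = 0.266.
Update on result 1 ('alarm'): P(H) ← 0.765·0.0460 / (0.765·0.0460 + 0.266·0.9540) = 0.035190/0.28895 = 0.1218.
Update on result 2 ('alarm'): P(H) ← 0.765·0.1218 / (0.765·0.1218 + 0.266·0.8782) = 0.093165/0.32677 = 0.2851.
Update on result 3 ('alarm'): P(H) ← 0.765·0.2851 / (0.765·0.2851 + 0.266·0.7149) = 0.21811/0.40827 = 0.5342.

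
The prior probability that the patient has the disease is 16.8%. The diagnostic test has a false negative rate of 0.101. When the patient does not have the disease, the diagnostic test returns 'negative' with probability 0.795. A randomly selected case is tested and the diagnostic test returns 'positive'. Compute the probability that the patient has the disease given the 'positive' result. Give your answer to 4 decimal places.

P(H | E) ≈ 0.4696

Write H for 'the patient has the disease'. Prior odds H:¬H = 0.168/0.832 = 0.20192. For the 'positive' outcome, the likelihood ratio is 0.899/0.205 = 4.3854.
Posterior odds = 0.20192 × 4.3854 = 0.88551, so P(H|E) = 0.88551/(1+0.88551) = 0.4696.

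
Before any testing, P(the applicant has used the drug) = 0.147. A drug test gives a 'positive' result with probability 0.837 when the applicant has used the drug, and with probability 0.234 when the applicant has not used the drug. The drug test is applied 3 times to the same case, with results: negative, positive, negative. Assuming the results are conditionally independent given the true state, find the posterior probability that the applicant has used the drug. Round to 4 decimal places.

Posterior P(H) ≈ 0.0272

Let H be the event that the applicant has used the drug; start with P(H) = 0.147. P('positive'|H) = 0.837, P('positive'|¬H) = 0.234.
Update on result 1 ('negative'): P(H) ← 0.163·0.1470 / (0.163·0.1470 + 0.766·0.8530) = 0.023961/0.67736 = 0.0354.
Update on result 2 ('positive'): P(H) ← 0.837·0.0354 / (0.837·0.0354 + 0.234·0.9646) = 0.029608/0.25533 = 0.1160.
Update on result 3 ('negative'): P(H) ← 0.163·0.1160 / (0.163·0.1160 + 0.766·0.8840) = 0.018901/0.69608 = 0.0272.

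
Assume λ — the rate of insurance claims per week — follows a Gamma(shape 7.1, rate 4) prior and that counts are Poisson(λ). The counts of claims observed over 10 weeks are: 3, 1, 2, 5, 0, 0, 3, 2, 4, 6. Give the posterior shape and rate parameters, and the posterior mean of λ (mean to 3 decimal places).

Posterior: Gamma(shape=33.1, rate=14); mean ≈ 2.364

Total count ∑xᵢ = 26 over n = 10 weeks.
Gamma is conjugate to the Poisson likelihood: posterior is Gamma(shape = 7.1+26 = 33.1, rate = 4+10 = 14).
Posterior mean = shape/rate = 33.1/14 = 2.364.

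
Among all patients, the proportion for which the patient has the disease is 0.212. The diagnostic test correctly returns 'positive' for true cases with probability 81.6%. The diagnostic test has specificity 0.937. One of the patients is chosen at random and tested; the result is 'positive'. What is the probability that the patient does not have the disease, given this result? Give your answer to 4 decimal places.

Write H for 'the patient has the disease'. Prior odds H:¬H = 0.212/0.788 = 0.26904. For the 'positive' outcome, the likelihood ratio is 0.816/0.063 = 12.952.
Posterior odds = 0.26904 × 12.952 = 3.4847, so P(H|E) = 3.4847/(1+3.4847) = 0.7770. Then P(¬H|E) = 1 − 0.7770 = 0.2230.

P(¬H | E) ≈ 0.2230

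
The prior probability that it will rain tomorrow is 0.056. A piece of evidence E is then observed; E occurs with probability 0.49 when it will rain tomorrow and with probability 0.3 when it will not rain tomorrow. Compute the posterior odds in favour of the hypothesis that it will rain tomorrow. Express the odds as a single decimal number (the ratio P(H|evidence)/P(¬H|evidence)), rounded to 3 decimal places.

Posterior odds ≈ 0.097

Prior odds = 0.056/(1−0.056) = 0.059322. In log-odds, ln(0.059322) = -2.8248.
Add log likelihood ratio: ln(1.6333) = 0.49062.
Posterior log-odds = -2.3342, so posterior odds = exp(-2.3342) = 0.096893.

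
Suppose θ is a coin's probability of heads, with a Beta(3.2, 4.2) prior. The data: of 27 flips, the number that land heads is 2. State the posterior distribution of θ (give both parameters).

Posterior: Beta(5.2, 29.2)

Observing 2 successes and 25 failures updates Beta(3.2, 4.2) by adding the success and failure counts to the two shape parameters: α = 3.2+2 = 5.2, β = 4.2+25 = 29.2.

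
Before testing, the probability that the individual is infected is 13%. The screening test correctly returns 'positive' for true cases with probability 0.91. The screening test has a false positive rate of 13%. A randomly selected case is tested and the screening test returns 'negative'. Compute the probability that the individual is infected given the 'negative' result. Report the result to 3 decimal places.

P(H | E) ≈ 0.015

Write H for 'the individual is infected'. Prior odds H:¬H = 0.13/0.87 = 0.14943. For the 'negative' outcome, the likelihood ratio is 0.09/0.87 = 0.10345.
Posterior odds = 0.14943 × 0.10345 = 0.015458, so P(H|E) = 0.015458/(1+0.015458) = 0.015.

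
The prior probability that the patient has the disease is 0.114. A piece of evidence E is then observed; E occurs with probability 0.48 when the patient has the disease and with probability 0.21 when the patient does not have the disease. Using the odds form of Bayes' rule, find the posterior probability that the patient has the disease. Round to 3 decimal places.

Posterior probability ≈ 0.227

Prior odds = 0.114/(1−0.114) = 0.12867.
Likelihood ratio for E = 0.48/0.21 = 2.2857.
Posterior odds = prior odds × LR = 0.29410.
Posterior probability = odds/(1+odds) = 0.29410/1.2941 = 0.227.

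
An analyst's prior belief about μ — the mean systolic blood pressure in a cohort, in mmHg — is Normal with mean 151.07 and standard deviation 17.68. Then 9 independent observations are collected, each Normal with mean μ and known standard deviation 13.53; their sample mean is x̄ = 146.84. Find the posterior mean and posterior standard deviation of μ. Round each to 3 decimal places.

Prior precision 1/τ₀² = 1/17.68² = 0.00319916; data precision n/σ² = 9/13.53² = 0.0491640.
Posterior precision = 0.00319916 + 0.0491640 = 0.0523631, giving posterior SD = 1/√0.0523631 = 4.370.
Posterior mean = (0.00319916·151.07 + 0.0491640·146.84) / 0.0523631 = 147.098.

Posterior mean ≈ 147.098; posterior SD ≈ 4.370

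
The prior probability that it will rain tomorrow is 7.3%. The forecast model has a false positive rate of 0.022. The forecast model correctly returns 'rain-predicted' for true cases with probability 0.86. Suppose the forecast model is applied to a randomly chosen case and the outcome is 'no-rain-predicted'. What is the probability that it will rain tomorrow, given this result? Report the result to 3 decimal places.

P(H | E) ≈ 0.011

Write H for 'it will rain tomorrow'. Prior odds H:¬H = 0.073/0.927 = 0.078749. For the 'no-rain-predicted' outcome, the likelihood ratio is 0.14/0.978 = 0.14315.
Posterior odds = 0.078749 × 0.14315 = 0.011273, so P(H|E) = 0.011273/(1+0.011273) = 0.011.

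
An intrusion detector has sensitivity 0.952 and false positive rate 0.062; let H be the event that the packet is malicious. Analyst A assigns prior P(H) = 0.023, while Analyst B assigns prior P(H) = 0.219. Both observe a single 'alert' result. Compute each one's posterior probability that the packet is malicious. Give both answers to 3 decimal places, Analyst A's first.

P('+'|H) = 0.952, P('+'|¬H) = 0.062.
Analyst A: numerator 0.952·0.023 = 0.021896; evidence = 0.021896+0.062·0.977 = 0.082470; posterior = 0.266.
Analyst B: numerator 0.952·0.219 = 0.20849; evidence = 0.20849+0.062·0.781 = 0.25691; posterior = 0.812.

Analyst A: 0.266; Analyst B: 0.812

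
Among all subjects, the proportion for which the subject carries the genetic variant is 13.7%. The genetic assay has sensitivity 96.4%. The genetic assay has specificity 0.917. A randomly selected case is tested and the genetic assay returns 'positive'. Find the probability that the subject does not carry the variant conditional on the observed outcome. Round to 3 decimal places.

Write H for 'the subject carries the genetic variant'. Prior odds H:¬H = 0.137/0.863 = 0.15875. For the 'positive' outcome, the likelihood ratio is 0.964/0.083 = 11.614.
Posterior odds = 0.15875 × 11.614 = 1.8438, so P(H|E) = 1.8438/(1+1.8438) = 0.648. Then P(¬H|E) = 1 − 0.648 = 0.352.

P(¬H | E) ≈ 0.352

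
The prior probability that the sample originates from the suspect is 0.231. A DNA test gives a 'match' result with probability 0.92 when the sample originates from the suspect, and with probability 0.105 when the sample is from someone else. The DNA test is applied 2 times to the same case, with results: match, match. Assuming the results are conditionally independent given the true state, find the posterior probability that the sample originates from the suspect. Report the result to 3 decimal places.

Posterior P(H) ≈ 0.958

With H the event that the sample originates from the suspect, the joint likelihood of the observed sequence is P(data|H) = 0.92·0.92 = 0.84640 and P(data|¬H) = 0.105·0.105 = 0.011025.
Bayes: P(H|data) = 0.231·0.84640 / (0.231·0.84640 + 0.769·0.011025) = 0.19552/0.20400 = 0.9584.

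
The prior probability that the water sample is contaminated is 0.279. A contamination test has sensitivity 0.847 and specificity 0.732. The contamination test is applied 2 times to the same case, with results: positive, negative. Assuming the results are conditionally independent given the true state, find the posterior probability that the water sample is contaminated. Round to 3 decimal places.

With H the event that the water sample is contaminated, the joint likelihood of the observed sequence is P(data|H) = 0.847·0.153 = 0.12959 and P(data|¬H) = 0.268·0.732 = 0.19618.
Bayes: P(H|data) = 0.279·0.12959 / (0.279·0.12959 + 0.721·0.19618) = 0.036156/0.17760 = 0.2036.

Posterior P(H) ≈ 0.204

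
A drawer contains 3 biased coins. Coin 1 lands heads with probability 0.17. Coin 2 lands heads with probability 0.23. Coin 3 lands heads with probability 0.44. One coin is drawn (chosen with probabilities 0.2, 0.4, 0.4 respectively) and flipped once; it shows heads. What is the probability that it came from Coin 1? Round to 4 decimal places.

Posterior probability ≈ 0.1126

Tabulate prior·likelihood by source: [1] prior 0.2, lik 0.17, product 0.03400; [2] prior 0.4, lik 0.23, product 0.09200; [3] prior 0.4, lik 0.44, product 0.1760.
Normalizing constant = 0.30200; the posterior for Coin 1 is its product over the sum, 0.03400/0.30200 = 0.1126.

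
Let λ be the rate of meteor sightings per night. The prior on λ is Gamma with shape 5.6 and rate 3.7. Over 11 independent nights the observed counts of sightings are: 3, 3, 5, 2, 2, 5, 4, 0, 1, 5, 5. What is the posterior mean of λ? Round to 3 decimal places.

Total count ∑xᵢ = 35 over n = 11 nights.
Gamma is conjugate to the Poisson likelihood: posterior is Gamma(shape = 5.6+35 = 40.6, rate = 3.7+11 = 14.7).
Posterior mean = shape/rate = 40.6/14.7 = 2.762.

Posterior mean ≈ 2.762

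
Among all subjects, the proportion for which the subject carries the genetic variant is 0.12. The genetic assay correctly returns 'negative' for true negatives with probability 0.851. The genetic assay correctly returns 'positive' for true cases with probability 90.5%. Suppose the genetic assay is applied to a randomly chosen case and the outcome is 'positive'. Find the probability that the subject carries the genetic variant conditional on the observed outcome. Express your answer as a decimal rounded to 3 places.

Write H for 'the subject carries the genetic variant'. Prior odds H:¬H = 0.12/0.88 = 0.13636. For the 'positive' outcome, the likelihood ratio is 0.905/0.149 = 6.0738.
Posterior odds = 0.13636 × 6.0738 = 0.82825, so P(H|E) = 0.82825/(1+0.82825) = 0.453.

P(H | E) ≈ 0.453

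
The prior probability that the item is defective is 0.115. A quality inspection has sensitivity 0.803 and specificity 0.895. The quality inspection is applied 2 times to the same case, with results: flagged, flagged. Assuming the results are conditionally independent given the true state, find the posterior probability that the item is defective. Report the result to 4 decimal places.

Let H be the event that the item is defective; start with P(H) = 0.115. P('flagged'|H) = 0.803, P('flagged'|¬H) = 0.105.
Update on result 1 ('flagged'): P(H) ← 0.803·0.1150 / (0.803·0.1150 + 0.105·0.8850) = 0.092345/0.18527 = 0.4984.
Update on result 2 ('flagged'): P(H) ← 0.803·0.4984 / (0.803·0.4984 + 0.105·0.5016) = 0.40024/0.45291 = 0.8837.

Posterior P(H) ≈ 0.8837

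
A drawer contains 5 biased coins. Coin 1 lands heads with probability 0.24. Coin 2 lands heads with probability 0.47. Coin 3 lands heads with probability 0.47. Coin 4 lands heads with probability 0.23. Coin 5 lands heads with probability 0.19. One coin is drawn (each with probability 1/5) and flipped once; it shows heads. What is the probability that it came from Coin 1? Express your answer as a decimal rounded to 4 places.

Posterior probability ≈ 0.1500

P(heads|C1) = 0.24; P(heads|C2) = 0.47; P(heads|C3) = 0.47; P(heads|C4) = 0.23; P(heads|C5) = 0.19.
Prior × likelihood for each source: 0.2·0.24=0.04800, 0.2·0.47=0.09400, 0.2·0.47=0.09400, 0.2·0.23=0.04600, 0.2·0.19=0.03800. Summing gives P(heads) = 0.32000.
P(Coin 1 | heads) = 0.04800 / 0.32000 = 0.1500.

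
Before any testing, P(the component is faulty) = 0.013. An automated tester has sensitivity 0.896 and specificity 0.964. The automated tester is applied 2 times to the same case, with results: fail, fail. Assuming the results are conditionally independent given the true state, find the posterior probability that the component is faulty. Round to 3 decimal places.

Posterior P(H) ≈ 0.891

With H the event that the component is faulty, the joint likelihood of the observed sequence is P(data|H) = 0.896·0.896 = 0.80282 and P(data|¬H) = 0.036·0.036 = 0.0012960.
Bayes: P(H|data) = 0.013·0.80282 / (0.013·0.80282 + 0.987·0.0012960) = 0.010437/0.011716 = 0.8908.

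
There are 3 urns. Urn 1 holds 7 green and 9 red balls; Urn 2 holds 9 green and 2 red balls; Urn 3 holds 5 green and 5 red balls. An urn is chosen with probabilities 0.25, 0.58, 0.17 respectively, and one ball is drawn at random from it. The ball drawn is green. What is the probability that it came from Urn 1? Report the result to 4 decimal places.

Posterior probability ≈ 0.1635

Tabulate prior·likelihood by source: [1] prior 0.25, lik 0.4375, product 0.1094; [2] prior 0.58, lik 0.8182, product 0.4745; [3] prior 0.17, lik 0.5, product 0.08500.
Normalizing constant = 0.66892; the posterior for Urn 1 is its product over the sum, 0.1094/0.66892 = 0.1635.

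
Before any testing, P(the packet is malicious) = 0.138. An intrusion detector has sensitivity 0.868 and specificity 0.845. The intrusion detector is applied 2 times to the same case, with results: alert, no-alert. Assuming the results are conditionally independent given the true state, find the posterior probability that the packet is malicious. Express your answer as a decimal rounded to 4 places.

Let H be the event that the packet is malicious; start with P(H) = 0.138. P('alert'|H) = 0.868, P('alert'|¬H) = 0.155.
Update on result 1 ('alert'): P(H) ← 0.868·0.1380 / (0.868·0.1380 + 0.155·0.8620) = 0.11978/0.25339 = 0.4727.
Update on result 2 ('no-alert'): P(H) ← 0.132·0.4727 / (0.132·0.4727 + 0.845·0.5273) = 0.062399/0.50795 = 0.1228.

Posterior P(H) ≈ 0.1228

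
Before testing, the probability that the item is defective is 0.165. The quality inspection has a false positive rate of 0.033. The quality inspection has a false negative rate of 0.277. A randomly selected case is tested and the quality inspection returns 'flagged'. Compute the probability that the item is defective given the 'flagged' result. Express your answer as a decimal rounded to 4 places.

Write H for 'the item is defective'. Prior odds H:¬H = 0.165/0.835 = 0.19760. For the 'flagged' outcome, the likelihood ratio is 0.723/0.033 = 21.909.
Posterior odds = 0.19760 × 21.909 = 4.3293, so P(H|E) = 4.3293/(1+4.3293) = 0.8124.

P(H | E) ≈ 0.8124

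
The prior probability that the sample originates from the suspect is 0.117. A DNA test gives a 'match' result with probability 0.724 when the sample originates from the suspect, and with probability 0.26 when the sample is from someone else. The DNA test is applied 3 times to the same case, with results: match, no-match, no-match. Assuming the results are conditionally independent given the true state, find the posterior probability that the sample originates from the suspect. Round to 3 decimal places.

Posterior P(H) ≈ 0.049

With H the event that the sample originates from the suspect, the joint likelihood of the observed sequence is P(data|H) = 0.724·0.276·0.276 = 0.055151 and P(data|¬H) = 0.26·0.74·0.74 = 0.14238.
Bayes: P(H|data) = 0.117·0.055151 / (0.117·0.055151 + 0.883·0.14238) = 0.0064527/0.13217 = 0.0488.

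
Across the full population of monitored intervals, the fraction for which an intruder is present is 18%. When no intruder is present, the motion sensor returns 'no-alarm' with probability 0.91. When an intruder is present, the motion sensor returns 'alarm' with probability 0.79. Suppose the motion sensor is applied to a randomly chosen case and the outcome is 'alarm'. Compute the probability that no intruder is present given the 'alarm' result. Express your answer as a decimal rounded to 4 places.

Let H be the event that an intruder is present. P(H) = 0.18, so P(¬H) = 0.82. With E the 'alarm' result, P(E|H) = 0.79 and P(E|¬H) = 0.09.
P(E) = 0.79·0.18 + 0.09·0.82 = 0.14220 + 0.073800 = 0.21600.
By Bayes' theorem, P(H|E) = 0.14220 / 0.21600 = 0.6583. Hence P(¬H|E) = 1 − 0.6583 = 0.3417.

P(¬H | E) ≈ 0.3417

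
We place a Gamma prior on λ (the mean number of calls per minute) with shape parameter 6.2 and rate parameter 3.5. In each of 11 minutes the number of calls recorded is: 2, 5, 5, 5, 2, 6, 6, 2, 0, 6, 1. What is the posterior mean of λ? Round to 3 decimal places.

Total count ∑xᵢ = 40 over n = 11 minutes.
Gamma is conjugate to the Poisson likelihood: posterior is Gamma(shape = 6.2+40 = 46.2, rate = 3.5+11 = 14.5).
E[λ | data] = 46.2/14.5 = 3.186.

Posterior mean ≈ 3.186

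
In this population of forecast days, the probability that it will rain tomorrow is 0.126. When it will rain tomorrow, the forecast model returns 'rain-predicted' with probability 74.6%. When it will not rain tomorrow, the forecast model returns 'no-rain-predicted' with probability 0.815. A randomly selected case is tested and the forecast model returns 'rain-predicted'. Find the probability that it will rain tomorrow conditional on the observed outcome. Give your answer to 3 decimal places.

P(H | E) ≈ 0.368

Write H for 'it will rain tomorrow'. Prior odds H:¬H = 0.126/0.874 = 0.14416. For the 'rain-predicted' outcome, the likelihood ratio is 0.746/0.185 = 4.0324.
Posterior odds = 0.14416 × 4.0324 = 0.58133, so P(H|E) = 0.58133/(1+0.58133) = 0.368.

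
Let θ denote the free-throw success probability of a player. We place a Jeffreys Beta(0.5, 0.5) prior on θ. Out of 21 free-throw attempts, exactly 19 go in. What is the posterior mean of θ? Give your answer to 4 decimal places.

The binomial likelihood is conjugate to the Beta prior: with 19 successes and 2 failures, the posterior is Beta(0.5+19, 0.5+2) = Beta(19.5, 2.5).
Posterior mean = α/(α+β) = 19.5/22 = 0.8864.

Posterior mean ≈ 0.8864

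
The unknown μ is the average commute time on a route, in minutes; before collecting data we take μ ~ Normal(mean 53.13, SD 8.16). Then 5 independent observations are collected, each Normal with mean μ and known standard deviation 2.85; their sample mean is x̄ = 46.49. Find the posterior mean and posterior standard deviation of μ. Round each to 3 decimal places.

Prior precision 1/τ₀² = 1/8.16² = 0.0150183; data precision n/σ² = 5/2.85² = 0.615574.
Posterior precision = 0.0150183 + 0.615574 = 0.630592, giving posterior SD = 1/√0.630592 = 1.259.
Posterior mean = (0.0150183·53.13 + 0.615574·46.49) / 0.630592 = 46.648.

Posterior mean ≈ 46.648; posterior SD ≈ 1.259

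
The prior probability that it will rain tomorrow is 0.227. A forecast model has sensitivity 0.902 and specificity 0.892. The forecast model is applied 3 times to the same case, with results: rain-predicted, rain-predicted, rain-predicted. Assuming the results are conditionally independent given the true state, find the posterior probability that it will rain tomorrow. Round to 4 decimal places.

Posterior P(H) ≈ 0.9942

With H the event that it will rain tomorrow, the joint likelihood of the observed sequence is P(data|H) = 0.902·0.902·0.902 = 0.73387 and P(data|¬H) = 0.108·0.108·0.108 = 0.0012597.
Bayes: P(H|data) = 0.227·0.73387 / (0.227·0.73387 + 0.773·0.0012597) = 0.16659/0.16756 = 0.9942.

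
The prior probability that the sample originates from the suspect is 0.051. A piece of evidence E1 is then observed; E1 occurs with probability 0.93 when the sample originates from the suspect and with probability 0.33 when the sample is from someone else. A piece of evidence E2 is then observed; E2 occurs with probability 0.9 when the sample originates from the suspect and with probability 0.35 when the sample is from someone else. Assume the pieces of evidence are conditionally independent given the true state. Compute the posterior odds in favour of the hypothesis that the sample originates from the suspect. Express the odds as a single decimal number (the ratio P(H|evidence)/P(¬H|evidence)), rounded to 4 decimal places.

Posterior odds ≈ 0.3894

Prior odds = 0.051/(1−0.051) = 0.053741. In log-odds, ln(0.053741) = -2.9236.
Add log likelihood ratios: ln(2.8182) + ln(2.5714) = 1.9806.
Posterior log-odds = -0.94303, so posterior odds = exp(-0.94303) = 0.38945.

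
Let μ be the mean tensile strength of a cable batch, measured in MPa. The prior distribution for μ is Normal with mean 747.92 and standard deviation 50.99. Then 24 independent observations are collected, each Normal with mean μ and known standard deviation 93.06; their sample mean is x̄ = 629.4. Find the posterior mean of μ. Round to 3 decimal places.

Posterior mean ≈ 643.844

With known σ, the Normal prior is conjugate. Weight on the data is w = (n/σ²)/(n/σ² + 1/τ₀²) = 0.00277131/(0.00277131+0.00038462) = 0.87813.
Posterior mean = w·x̄ + (1−w)·μ₀ = 0.87813·629.4 + 0.12187·747.92 = 643.844.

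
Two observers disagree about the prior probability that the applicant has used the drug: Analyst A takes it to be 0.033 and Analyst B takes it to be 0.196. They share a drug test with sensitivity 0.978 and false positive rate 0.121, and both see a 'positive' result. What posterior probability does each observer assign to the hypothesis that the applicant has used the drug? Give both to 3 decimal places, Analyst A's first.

Analyst A: 0.216; Analyst B: 0.663

The likelihood ratio for a 'positive' result is 0.978/0.121 = 8.0826.
Analyst A: prior odds 0.033/0.967 = 0.034126; posterior odds 0.27583; posterior probability 0.216.
Analyst B: prior odds 0.196/0.804 = 0.24378; posterior odds 1.9704; posterior probability 0.663.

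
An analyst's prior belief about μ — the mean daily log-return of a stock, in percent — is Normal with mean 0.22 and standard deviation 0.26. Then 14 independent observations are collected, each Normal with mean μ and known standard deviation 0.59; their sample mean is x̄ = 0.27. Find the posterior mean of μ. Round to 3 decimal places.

Posterior mean ≈ 0.257

With known σ, the Normal prior is conjugate. Weight on the data is w = (n/σ²)/(n/σ² + 1/τ₀²) = 40.2183/(40.2183+14.7929) = 0.73109.
Posterior mean = w·x̄ + (1−w)·μ₀ = 0.73109·0.27 + 0.26891·0.22 = 0.257.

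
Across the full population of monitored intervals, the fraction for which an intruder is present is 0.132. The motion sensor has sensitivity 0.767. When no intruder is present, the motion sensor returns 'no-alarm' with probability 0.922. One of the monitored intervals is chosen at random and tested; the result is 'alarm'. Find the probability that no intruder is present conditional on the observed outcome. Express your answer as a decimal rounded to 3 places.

Write H for 'an intruder is present'. Prior odds H:¬H = 0.132/0.868 = 0.15207. For the 'alarm' outcome, the likelihood ratio is 0.767/0.078 = 9.8333.
Posterior odds = 0.15207 × 9.8333 = 1.4954, so P(H|E) = 1.4954/(1+1.4954) = 0.599. Then P(¬H|E) = 1 − 0.599 = 0.401.

P(¬H | E) ≈ 0.401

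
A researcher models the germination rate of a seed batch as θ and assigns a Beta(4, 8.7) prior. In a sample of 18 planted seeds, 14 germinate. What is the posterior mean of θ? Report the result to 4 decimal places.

The binomial likelihood is conjugate to the Beta prior: with 14 successes and 4 failures, the posterior is Beta(4+14, 8.7+4) = Beta(18, 12.7).
E[θ | data] = 18/(18+12.7) = 0.5863.

Posterior mean ≈ 0.5863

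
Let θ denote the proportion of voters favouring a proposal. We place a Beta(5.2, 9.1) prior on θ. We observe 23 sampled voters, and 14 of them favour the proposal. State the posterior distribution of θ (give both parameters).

Posterior: Beta(19.2, 18.1)

Observing 14 successes and 9 failures updates Beta(5.2, 9.1) by adding the success and failure counts to the two shape parameters: α = 5.2+14 = 19.2, β = 9.1+9 = 18.1.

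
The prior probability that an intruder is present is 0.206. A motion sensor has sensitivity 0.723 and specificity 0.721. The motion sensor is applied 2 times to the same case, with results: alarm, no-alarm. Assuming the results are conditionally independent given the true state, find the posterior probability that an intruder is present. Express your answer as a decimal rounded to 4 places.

Posterior P(H) ≈ 0.2053

Let H be the event that an intruder is present; start with P(H) = 0.206. P('alarm'|H) = 0.723, P('alarm'|¬H) = 0.279.
Update on result 1 ('alarm'): P(H) ← 0.723·0.2060 / (0.723·0.2060 + 0.279·0.7940) = 0.14894/0.37046 = 0.4020.
Update on result 2 ('no-alarm'): P(H) ← 0.277·0.4020 / (0.277·0.4020 + 0.721·0.5980) = 0.11136/0.54250 = 0.2053.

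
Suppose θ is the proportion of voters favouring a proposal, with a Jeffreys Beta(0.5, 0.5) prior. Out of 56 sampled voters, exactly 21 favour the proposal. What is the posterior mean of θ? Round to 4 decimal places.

Observing 21 successes and 35 failures updates Beta(0.5, 0.5) by adding the success and failure counts to the two shape parameters: α = 0.5+21 = 21.5, β = 0.5+35 = 35.5.
Posterior mean = α/(α+β) = 21.5/57 = 0.3772.

Posterior mean ≈ 0.3772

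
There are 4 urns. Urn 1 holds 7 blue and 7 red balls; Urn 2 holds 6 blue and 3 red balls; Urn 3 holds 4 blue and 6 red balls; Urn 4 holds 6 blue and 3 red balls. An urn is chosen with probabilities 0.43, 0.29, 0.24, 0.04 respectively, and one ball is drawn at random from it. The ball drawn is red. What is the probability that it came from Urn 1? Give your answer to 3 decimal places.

Posterior probability ≈ 0.458

P(red|Urn 1) = 0.5; P(red|Urn 2) = 0.3333; P(red|Urn 3) = 0.6; P(red|Urn 4) = 0.3333.
Prior × likelihood for each source: 0.43·0.5=0.2150, 0.29·0.3333=0.09667, 0.24·0.6=0.1440, 0.04·0.3333=0.01333. Summing gives P(red) = 0.46900.
P(Urn 1 | red) = 0.2150 / 0.46900 = 0.458.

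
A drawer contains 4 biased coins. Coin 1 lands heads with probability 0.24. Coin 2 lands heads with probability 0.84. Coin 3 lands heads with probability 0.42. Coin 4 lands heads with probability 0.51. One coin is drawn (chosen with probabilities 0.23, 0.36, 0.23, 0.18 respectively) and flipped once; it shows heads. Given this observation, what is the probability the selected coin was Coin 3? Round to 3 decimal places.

Posterior probability ≈ 0.177

Tabulate prior·likelihood by source: [1] prior 0.23, lik 0.24, product 0.05520; [2] prior 0.36, lik 0.84, product 0.3024; [3] prior 0.23, lik 0.42, product 0.09660; [4] prior 0.18, lik 0.51, product 0.09180.
Normalizing constant = 0.54600; the posterior for Coin 3 is its product over the sum, 0.09660/0.54600 = 0.177.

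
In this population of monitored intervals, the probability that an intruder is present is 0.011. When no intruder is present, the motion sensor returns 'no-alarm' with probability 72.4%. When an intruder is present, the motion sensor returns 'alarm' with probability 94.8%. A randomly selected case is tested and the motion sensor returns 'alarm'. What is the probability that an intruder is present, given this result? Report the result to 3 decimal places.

P(H | E) ≈ 0.037

Write H for 'an intruder is present'. Prior odds H:¬H = 0.011/0.989 = 0.011122. For the 'alarm' outcome, the likelihood ratio is 0.948/0.276 = 3.4348.
Posterior odds = 0.011122 × 3.4348 = 0.038203, so P(H|E) = 0.038203/(1+0.038203) = 0.037.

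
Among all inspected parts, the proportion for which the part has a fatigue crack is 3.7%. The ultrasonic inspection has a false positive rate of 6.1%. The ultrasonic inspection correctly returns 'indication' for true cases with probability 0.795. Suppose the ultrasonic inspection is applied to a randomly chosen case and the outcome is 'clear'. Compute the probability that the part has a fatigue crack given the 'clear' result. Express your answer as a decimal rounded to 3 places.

Write H for 'the part has a fatigue crack'. Prior odds H:¬H = 0.037/0.963 = 0.038422. For the 'clear' outcome, the likelihood ratio is 0.205/0.939 = 0.21832.
Posterior odds = 0.038422 × 0.21832 = 0.0083881, so P(H|E) = 0.0083881/(1+0.0083881) = 0.008.

P(H | E) ≈ 0.008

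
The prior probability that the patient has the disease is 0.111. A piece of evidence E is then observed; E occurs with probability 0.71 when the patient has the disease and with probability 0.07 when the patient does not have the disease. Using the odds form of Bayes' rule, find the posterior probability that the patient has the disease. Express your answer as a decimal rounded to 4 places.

Prior odds = 0.111/(1−0.111) = 0.12486.
Likelihood ratio for E = 0.71/0.07 = 10.143.
Posterior odds = prior odds × LR = 1.2664.
Posterior probability = odds/(1+odds) = 1.2664/2.2664 = 0.5588.

Posterior probability ≈ 0.5588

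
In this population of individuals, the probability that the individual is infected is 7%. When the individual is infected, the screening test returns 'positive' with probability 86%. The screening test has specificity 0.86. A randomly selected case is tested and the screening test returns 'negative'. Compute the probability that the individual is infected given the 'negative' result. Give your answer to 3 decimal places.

P(H | E) ≈ 0.012

Write H for 'the individual is infected'. Prior odds H:¬H = 0.07/0.93 = 0.075269. For the 'negative' outcome, the likelihood ratio is 0.14/0.86 = 0.16279.
Posterior odds = 0.075269 × 0.16279 = 0.012253, so P(H|E) = 0.012253/(1+0.012253) = 0.012.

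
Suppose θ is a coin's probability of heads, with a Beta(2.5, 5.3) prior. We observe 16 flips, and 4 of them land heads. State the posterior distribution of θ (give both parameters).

Posterior: Beta(6.5, 17.3)

The binomial likelihood is conjugate to the Beta prior: with 4 successes and 12 failures, the posterior is Beta(2.5+4, 5.3+12) = Beta(6.5, 17.3).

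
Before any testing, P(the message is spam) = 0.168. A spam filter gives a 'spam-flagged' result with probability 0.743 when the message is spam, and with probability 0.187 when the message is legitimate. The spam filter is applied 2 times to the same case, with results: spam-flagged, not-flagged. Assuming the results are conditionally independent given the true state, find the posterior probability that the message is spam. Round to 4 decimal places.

Posterior P(H) ≈ 0.2023

With H the event that the message is spam, the joint likelihood of the observed sequence is P(data|H) = 0.743·0.257 = 0.19095 and P(data|¬H) = 0.187·0.813 = 0.15203.
Bayes: P(H|data) = 0.168·0.19095 / (0.168·0.19095 + 0.832·0.15203) = 0.032080/0.15857 = 0.2023.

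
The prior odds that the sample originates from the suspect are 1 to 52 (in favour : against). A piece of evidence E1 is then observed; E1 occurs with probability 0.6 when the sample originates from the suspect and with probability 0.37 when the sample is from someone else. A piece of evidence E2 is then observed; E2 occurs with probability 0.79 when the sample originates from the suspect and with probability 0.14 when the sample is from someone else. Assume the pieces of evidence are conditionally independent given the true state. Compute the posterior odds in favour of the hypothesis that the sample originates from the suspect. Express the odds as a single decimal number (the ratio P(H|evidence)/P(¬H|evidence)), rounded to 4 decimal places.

Posterior odds ≈ 0.1760

Prior odds = 1/52 = 0.019231.
Likelihood ratio for E1 = 0.6/0.37 = 1.6216.
Likelihood ratio for E2 = 0.79/0.14 = 5.6429.
Posterior odds = prior odds × LR₁ × LR₂ = 0.17597.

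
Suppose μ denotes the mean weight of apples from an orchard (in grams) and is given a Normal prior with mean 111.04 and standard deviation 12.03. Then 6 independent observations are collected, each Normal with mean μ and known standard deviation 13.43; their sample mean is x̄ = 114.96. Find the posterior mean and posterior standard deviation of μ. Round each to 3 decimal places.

Posterior mean ≈ 114.286; posterior SD ≈ 4.989

With known σ, the Normal prior is conjugate. Weight on the data is w = (n/σ²)/(n/σ² + 1/τ₀²) = 0.0332659/(0.0332659+0.00690985) = 0.82801.
Posterior mean = w·x̄ + (1−w)·μ₀ = 0.82801·114.96 + 0.17199·111.04 = 114.286. Posterior variance = 1/(0.0332659+0.00690985) = 24.8906, so SD = 4.989.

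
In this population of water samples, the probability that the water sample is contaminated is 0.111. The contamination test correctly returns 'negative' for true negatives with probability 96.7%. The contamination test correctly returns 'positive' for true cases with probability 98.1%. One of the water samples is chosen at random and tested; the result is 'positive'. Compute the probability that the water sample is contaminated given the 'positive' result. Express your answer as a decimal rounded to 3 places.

Let H be the event that the water sample is contaminated. P(H) = 0.111, so P(¬H) = 0.889. With E the 'positive' result, P(E|H) = 0.981 and P(E|¬H) = 0.033.
P(E) = 0.981·0.111 + 0.033·0.889 = 0.10889 + 0.029337 = 0.13823.
By Bayes' theorem, P(H|E) = 0.10889 / 0.13823 = 0.788.

P(H | E) ≈ 0.788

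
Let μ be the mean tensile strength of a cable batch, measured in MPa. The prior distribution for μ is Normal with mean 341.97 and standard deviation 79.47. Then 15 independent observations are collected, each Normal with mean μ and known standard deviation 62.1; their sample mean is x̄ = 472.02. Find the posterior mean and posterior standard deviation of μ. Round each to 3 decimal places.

Posterior mean ≈ 466.933; posterior SD ≈ 15.717

With known σ, the Normal prior is conjugate. Weight on the data is w = (n/σ²)/(n/σ² + 1/τ₀²) = 0.00388963/(0.00388963+0.00015834) = 0.96088.
Posterior mean = w·x̄ + (1−w)·μ₀ = 0.96088·472.02 + 0.039116·341.97 = 466.933. Posterior variance = 1/(0.00388963+0.00015834) = 247.037, so SD = 15.717.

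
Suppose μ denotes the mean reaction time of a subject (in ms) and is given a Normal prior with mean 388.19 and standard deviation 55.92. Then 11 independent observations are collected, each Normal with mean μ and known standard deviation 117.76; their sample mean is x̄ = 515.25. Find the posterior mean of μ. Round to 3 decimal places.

Prior precision 1/τ₀² = 1/55.92² = 0.00031979; data precision n/σ² = 11/117.76² = 0.00079323.
Posterior precision = 0.00031979 + 0.00079323 = 0.00111302.
Posterior mean = (0.00031979·388.19 + 0.00079323·515.25) / 0.00111302 = 478.743.

Posterior mean ≈ 478.743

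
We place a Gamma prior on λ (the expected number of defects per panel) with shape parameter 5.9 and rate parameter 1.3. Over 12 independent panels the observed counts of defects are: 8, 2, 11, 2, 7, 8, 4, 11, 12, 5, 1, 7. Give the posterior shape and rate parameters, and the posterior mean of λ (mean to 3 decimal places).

Posterior: Gamma(shape=83.9, rate=13.3); mean ≈ 6.308

The Poisson likelihood adds the total count to the shape and the number of exposure periods to the rate. Here ∑xᵢ = 78 and n = 12, so shape 5.9→83.9 and rate 1.3→13.3.
E[λ | data] = 83.9/13.3 = 6.308.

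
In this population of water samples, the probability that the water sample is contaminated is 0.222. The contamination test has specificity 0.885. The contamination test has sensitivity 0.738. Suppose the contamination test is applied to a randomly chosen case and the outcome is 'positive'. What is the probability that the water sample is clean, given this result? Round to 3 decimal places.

P(¬H | E) ≈ 0.353

Let H be the event that the water sample is contaminated. P(H) = 0.222, so P(¬H) = 0.778. With E the 'positive' result, P(E|H) = 0.738 and P(E|¬H) = 0.115.
P(E) = 0.738·0.222 + 0.115·0.778 = 0.16384 + 0.089470 = 0.25331.
By Bayes' theorem, P(H|E) = 0.16384 / 0.25331 = 0.647. Hence P(¬H|E) = 1 − 0.647 = 0.353.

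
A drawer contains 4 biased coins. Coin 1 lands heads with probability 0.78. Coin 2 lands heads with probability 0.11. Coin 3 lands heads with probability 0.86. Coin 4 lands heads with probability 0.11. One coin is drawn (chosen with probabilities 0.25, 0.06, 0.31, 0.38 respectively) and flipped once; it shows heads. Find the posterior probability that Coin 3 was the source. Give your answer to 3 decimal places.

Posterior probability ≈ 0.523

Tabulate prior·likelihood by source: [1] prior 0.25, lik 0.78, product 0.1950; [2] prior 0.06, lik 0.11, product 0.006600; [3] prior 0.31, lik 0.86, product 0.2666; [4] prior 0.38, lik 0.11, product 0.04180.
Normalizing constant = 0.51000; the posterior for Coin 3 is its product over the sum, 0.2666/0.51000 = 0.523.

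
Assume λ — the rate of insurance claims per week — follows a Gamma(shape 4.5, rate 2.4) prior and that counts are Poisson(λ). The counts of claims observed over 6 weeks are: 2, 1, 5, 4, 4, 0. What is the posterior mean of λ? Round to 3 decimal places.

Posterior mean ≈ 2.440

Total count ∑xᵢ = 16 over n = 6 weeks.
Gamma is conjugate to the Poisson likelihood: posterior is Gamma(shape = 4.5+16 = 20.5, rate = 2.4+6 = 8.4).
Posterior mean = shape/rate = 20.5/8.4 = 2.440.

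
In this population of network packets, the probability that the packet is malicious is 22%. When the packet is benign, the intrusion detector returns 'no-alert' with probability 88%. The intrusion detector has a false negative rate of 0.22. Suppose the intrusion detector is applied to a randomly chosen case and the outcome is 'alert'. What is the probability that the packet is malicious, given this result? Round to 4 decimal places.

P(H | E) ≈ 0.6471

Let H be the event that the packet is malicious. P(H) = 0.22, so P(¬H) = 0.78. With E the 'alert' result, P(E|H) = 0.78 and P(E|¬H) = 0.12.
P(E) = 0.78·0.22 + 0.12·0.78 = 0.17160 + 0.093600 = 0.26520.
By Bayes' theorem, P(H|E) = 0.17160 / 0.26520 = 0.6471.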